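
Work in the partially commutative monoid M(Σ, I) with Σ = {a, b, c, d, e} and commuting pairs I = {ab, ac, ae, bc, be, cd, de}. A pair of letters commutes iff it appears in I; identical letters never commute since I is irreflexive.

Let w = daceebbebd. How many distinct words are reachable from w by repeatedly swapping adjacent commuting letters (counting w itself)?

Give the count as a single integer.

840

0(d) covers ∅
1(a) covers 0:d
2(c) covers ∅
3(e) covers 2:c
4(e) covers 3:e
5(b) covers 0:d
6(b) covers 5:b
7(e) covers 4:e
8(b) covers 6:b
9(d) covers 1:a, 8:b
floor of heap: 0:d, 2:c
completions by unplaced set U, small U first (add the entries for U minus each lowest piece of U):
  |U|=1: {7}:1  {9}:1
  |U|=2: {1,9}:1  {4,7}:1  {7,9}:2  {8,9}:1
  |U|=3: {1,7,9}:3  {1,8,9}:2  {3,4,7}:1  {4,7,9}:3  {6,8,9}:1  {7,8,9}:3
  |U|=4: {1,4,7,9}:6  {1,6,8,9}:3  {1,7,8,9}:8  {2,3,4,7}:1  {3,4,7,9}:4  {4,7,8,9}:6  {5,6,8,9}:1  {6,7,8,9}:4
  |U|=5: {1,3,4,7,9}:10  {1,4,7,8,9}:20  {1,5,6,8,9}:4  {1,6,7,8,9}:15  {2,3,4,7,9}:5  {3,4,7,8,9}:10  {4,6,7,8,9}:10  {5,6,7,8,9}:5
  |U|=6: {0,1,5,6,8,9}:4  {1,2,3,4,7,9}:15  {1,3,4,7,8,9}:40  {1,4,6,7,8,9}:45  {1,5,6,7,8,9}:24  {2,3,4,7,8,9}:15  {3,4,6,7,8,9}:20  {4,5,6,7,8,9}:15
  |U|=7: {0,1,5,6,7,8,9}:28  {1,2,3,4,7,8,9}:70  {1,3,4,6,7,8,9}:105  {1,4,5,6,7,8,9}:84  {2,3,4,6,7,8,9}:35  {3,4,5,6,7,8,9}:35
  |U|=8: {0,1,4,5,6,7,8,9}:112  {1,2,3,4,6,7,8,9}:210  {1,3,4,5,6,7,8,9}:224  {2,3,4,5,6,7,8,9}:70
  start at 0(d): 504
  start at 2(c): 336
sum over floor = 840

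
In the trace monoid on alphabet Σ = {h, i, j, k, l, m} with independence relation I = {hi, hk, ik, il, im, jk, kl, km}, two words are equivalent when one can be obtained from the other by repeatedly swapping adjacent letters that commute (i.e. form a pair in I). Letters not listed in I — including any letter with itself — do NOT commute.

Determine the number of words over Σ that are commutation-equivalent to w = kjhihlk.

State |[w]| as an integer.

0(k) covers ∅
1(j) covers ∅
2(h) covers 1:j
3(i) covers 1:j
4(h) covers 2:h
5(l) covers 4:h
6(k) covers 0:k
floor of heap: 0:k, 1:j
completions by unplaced set U, small U first (add the entries for U minus each lowest piece of U):
  |U|=1: {3}:1  {5}:1  {6}:1
  |U|=2: {0,6}:1  {3,5}:2  {3,6}:2  {4,5}:1  {5,6}:2
  |U|=3: {0,3,6}:3  {0,5,6}:3  {2,4,5}:1  {3,4,5}:3  {3,5,6}:6  {4,5,6}:3
  |U|=4: {0,3,5,6}:12  {0,4,5,6}:6  {2,3,4,5}:4  {2,4,5,6}:4  {3,4,5,6}:12
  |U|=5: {0,2,4,5,6}:10  {0,3,4,5,6}:30  {1,2,3,4,5}:4  {2,3,4,5,6}:20
  start at 0(k): 24
  start at 1(j): 60
sum over floor = 84

84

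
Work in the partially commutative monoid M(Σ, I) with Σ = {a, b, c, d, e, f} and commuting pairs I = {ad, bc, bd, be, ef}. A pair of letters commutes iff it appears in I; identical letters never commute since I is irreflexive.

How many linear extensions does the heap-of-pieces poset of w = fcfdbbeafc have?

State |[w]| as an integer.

piece 0:f — minimal
piece 1:c rests on {0:f}
piece 2:f rests on {1:c}
piece 3:d rests on {2:f}
piece 4:b rests on {2:f}
piece 5:b rests on {4:b}
piece 6:e rests on {3:d}
piece 7:a rests on {5:b, 6:e}
piece 8:f rests on {7:a}
piece 9:c rests on {8:f}
minimal pieces: {0:f}
ways to finish when only these pieces remain (= sum over removing one remaining piece with nothing left below it):
  1 left: {9}→1
  2 left: {8,9}→1
  3 left: {7,8,9}→1
  4 left: {5,7,8,9}→1  {6,7,8,9}→1
  5 left: {3,6,7,8,9}→1  {4,5,7,8,9}→1  {5,6,7,8,9}→2
  6 left: {3,5,6,7,8,9}→3  {4,5,6,7,8,9}→3
  7 left: {3,4,5,6,7,8,9}→6
  8 left: {2,3,4,5,6,7,8,9}→6
  placing 0:f first → 6 extensions

6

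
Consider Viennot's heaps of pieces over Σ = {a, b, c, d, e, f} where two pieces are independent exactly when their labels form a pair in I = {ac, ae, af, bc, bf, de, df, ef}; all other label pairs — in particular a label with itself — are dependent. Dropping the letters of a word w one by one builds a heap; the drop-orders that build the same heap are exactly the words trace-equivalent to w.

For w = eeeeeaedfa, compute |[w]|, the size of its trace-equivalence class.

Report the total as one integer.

840

piece 0:e — minimal
piece 1:e rests on {0:e}
piece 2:e rests on {1:e}
piece 3:e rests on {2:e}
piece 4:e rests on {3:e}
piece 5:a — minimal
piece 6:e rests on {4:e}
piece 7:d rests on {5:a}
piece 8:f — minimal
piece 9:a rests on {7:d}
minimal pieces: {0:e, 5:a, 8:f}
ways to finish when only these pieces remain (= sum over removing one remaining piece with nothing left below it):
  1 left: {6}→1  {8}→1  {9}→1
  2 left: {4,6}→1  {6,8}→2  {6,9}→2  {7,9}→1  {8,9}→2
  3 left: {3,4,6}→1  {4,6,8}→3  {4,6,9}→3  {5,7,9}→1  {6,7,9}→3  {6,8,9}→6  {7,8,9}→3
  4 left: {2,3,4,6}→1  {3,4,6,8}→4  {3,4,6,9}→4  {4,6,7,9}→6  {4,6,8,9}→12  {5,6,7,9}→4  {5,7,8,9}→4  {6,7,8,9}→12
  5 left: {1,2,3,4,6}→1  {2,3,4,6,8}→5  {2,3,4,6,9}→5  {3,4,6,7,9}→10  {3,4,6,8,9}→20  {4,5,6,7,9}→10  {4,6,7,8,9}→30  {5,6,7,8,9}→20
  6 left: {0,1,2,3,4,6}→1  {1,2,3,4,6,8}→6  {1,2,3,4,6,9}→6  {2,3,4,6,7,9}→15  {2,3,4,6,8,9}→30  {3,4,5,6,7,9}→20  {3,4,6,7,8,9}→60  {4,5,6,7,8,9}→60
  7 left: {0,1,2,3,4,6,8}→7  {0,1,2,3,4,6,9}→7  {1,2,3,4,6,7,9}→21  {1,2,3,4,6,8,9}→42  {2,3,4,5,6,7,9}→35  {2,3,4,6,7,8,9}→105  {3,4,5,6,7,8,9}→140
  8 left: {0,1,2,3,4,6,7,9}→28  {0,1,2,3,4,6,8,9}→56  {1,2,3,4,5,6,7,9}→56  {1,2,3,4,6,7,8,9}→168  {2,3,4,5,6,7,8,9}→280
  placing 0:e first → 504 extensions
  placing 5:a first → 252 extensions
  placing 8:f first → 84 extensions
total linear extensions = 840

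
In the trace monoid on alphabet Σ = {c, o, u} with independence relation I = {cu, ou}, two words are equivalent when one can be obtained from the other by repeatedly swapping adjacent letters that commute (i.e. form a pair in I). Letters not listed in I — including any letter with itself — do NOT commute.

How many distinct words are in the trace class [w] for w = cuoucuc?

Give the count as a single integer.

35

#0=c has no predecessor
#1=u has no predecessor
#2=o depends on [0:c]
#3=u depends on [1:u]
#4=c depends on [2:o]
#5=u depends on [3:u]
#6=c depends on [4:c]
sources: [0:c, 1:u]
N(rest) = Σ N(rest − s) over sources s of rest; N(one piece) = 1:
  size 1 → [5]=1  [6]=1
  size 2 → [3,5]=1  [4,6]=1  [5,6]=2
  size 3 → [1,3,5]=1  [2,4,6]=1  [3,5,6]=3  [4,5,6]=3
  size 4 → [0,2,4,6]=1  [1,3,5,6]=4  [2,4,5,6]=4  [3,4,5,6]=6
  size 5 → [0,2,4,5,6]=5  [1,3,4,5,6]=10  [2,3,4,5,6]=10
  first=0(c) contributes 20
  first=1(u) contributes 15
|[w]| = 35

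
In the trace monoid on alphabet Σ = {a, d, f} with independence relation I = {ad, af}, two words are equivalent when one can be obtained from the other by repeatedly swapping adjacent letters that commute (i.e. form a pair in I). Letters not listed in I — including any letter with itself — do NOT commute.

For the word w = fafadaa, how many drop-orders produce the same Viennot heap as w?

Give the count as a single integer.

35

#0=f has no predecessor
#1=a has no predecessor
#2=f depends on [0:f]
#3=a depends on [1:a]
#4=d depends on [2:f]
#5=a depends on [3:a]
#6=a depends on [5:a]
sources: [0:f, 1:a]
N(rest) = Σ N(rest − s) over sources s of rest; N(one piece) = 1:
  size 1 → [4]=1  [6]=1
  size 2 → [2,4]=1  [4,6]=2  [5,6]=1
  size 3 → [0,2,4]=1  [2,4,6]=3  [3,5,6]=1  [4,5,6]=3
  size 4 → [0,2,4,6]=4  [1,3,5,6]=1  [2,4,5,6]=6  [3,4,5,6]=4
  size 5 → [0,2,4,5,6]=10  [1,3,4,5,6]=5  [2,3,4,5,6]=10
  first=0(f) contributes 15
  first=1(a) contributes 20
|[w]| = 35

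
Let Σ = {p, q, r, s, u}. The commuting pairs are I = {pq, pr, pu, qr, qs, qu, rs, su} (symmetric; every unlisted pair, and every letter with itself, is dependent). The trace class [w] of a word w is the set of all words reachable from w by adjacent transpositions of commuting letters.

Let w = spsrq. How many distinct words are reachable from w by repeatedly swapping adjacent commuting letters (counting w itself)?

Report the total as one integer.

piece 0:s — minimal
piece 1:p rests on {0:s}
piece 2:s rests on {1:p}
piece 3:r — minimal
piece 4:q — minimal
minimal pieces: {0:s, 3:r, 4:q}
ways to finish when only these pieces remain (= sum over removing one remaining piece with nothing left below it):
  1 left: {2}→1  {3}→1  {4}→1
  2 left: {1,2}→1  {2,3}→2  {2,4}→2  {3,4}→2
  3 left: {0,1,2}→1  {1,2,3}→3  {1,2,4}→3  {2,3,4}→6
  placing 0:s first → 12 extensions
  placing 3:r first → 4 extensions
  placing 4:q first → 4 extensions
total linear extensions = 20

20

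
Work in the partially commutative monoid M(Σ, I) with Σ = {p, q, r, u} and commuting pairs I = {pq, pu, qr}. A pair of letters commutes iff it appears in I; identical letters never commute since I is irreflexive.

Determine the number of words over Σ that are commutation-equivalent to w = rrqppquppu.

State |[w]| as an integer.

185

drop 0:r onto floor
drop 1:r onto {0:r}
drop 2:q onto floor
drop 3:p onto {1:r}
drop 4:p onto {3:p}
drop 5:q onto {2:q}
drop 6:u onto {1:r, 5:q}
drop 7:p onto {4:p}
drop 8:p onto {7:p}
drop 9:u onto {6:u}
ground layer = {0:r, 2:q}
drop-orders for the pieces not yet dropped (sum over which currently-grounded one goes next):
  1 to go: {8} 1  {9} 1
  2 to go: {6,9} 1  {7,8} 1  {8,9} 2
  3 to go: {4,7,8} 1  {5,6,9} 1  {6,8,9} 3  {7,8,9} 3
  4 to go: {2,5,6,9} 1  {3,4,7,8} 1  {4,7,8,9} 4  {5,6,8,9} 4  {6,7,8,9} 6
  5 to go: {2,5,6,8,9} 5  {3,4,7,8,9} 5  {4,6,7,8,9} 10  {5,6,7,8,9} 10
  6 to go: {2,5,6,7,8,9} 15  {3,4,6,7,8,9} 15  {4,5,6,7,8,9} 20
  7 to go: {1,3,4,6,7,8,9} 15  {2,4,5,6,7,8,9} 35  {3,4,5,6,7,8,9} 35
  8 to go: {0,1,3,4,6,7,8,9} 15  {1,3,4,5,6,7,8,9} 50  {2,3,4,5,6,7,8,9} 70
  if 0:r drops first: 120 orders
  if 2:q drops first: 65 orders
heap linearizations: 185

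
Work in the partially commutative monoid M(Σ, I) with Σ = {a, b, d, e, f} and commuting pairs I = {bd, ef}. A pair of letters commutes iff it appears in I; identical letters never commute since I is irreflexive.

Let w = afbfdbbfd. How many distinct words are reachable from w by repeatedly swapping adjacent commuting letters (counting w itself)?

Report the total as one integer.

0(a) covers ∅
1(f) covers 0:a
2(b) covers 1:f
3(f) covers 2:b
4(d) covers 3:f
5(b) covers 3:f
6(b) covers 5:b
7(f) covers 4:d, 6:b
8(d) covers 7:f
floor of heap: 0:a
completions by unplaced set U, small U first (add the entries for U minus each lowest piece of U):
  |U|=1: {8}:1
  |U|=2: {7,8}:1
  |U|=3: {4,7,8}:1  {6,7,8}:1
  |U|=4: {4,6,7,8}:2  {5,6,7,8}:1
  |U|=5: {4,5,6,7,8}:3
  |U|=6: {3,4,5,6,7,8}:3
  |U|=7: {2,3,4,5,6,7,8}:3
  start at 0(a): 3

3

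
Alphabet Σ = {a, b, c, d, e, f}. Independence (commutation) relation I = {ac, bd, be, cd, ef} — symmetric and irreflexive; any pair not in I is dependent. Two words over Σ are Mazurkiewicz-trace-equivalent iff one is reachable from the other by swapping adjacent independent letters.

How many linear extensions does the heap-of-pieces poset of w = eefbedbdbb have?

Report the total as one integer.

246

piece 0:e — minimal
piece 1:e rests on {0:e}
piece 2:f — minimal
piece 3:b rests on {2:f}
piece 4:e rests on {1:e}
piece 5:d rests on {2:f, 4:e}
piece 6:b rests on {3:b}
piece 7:d rests on {5:d}
piece 8:b rests on {6:b}
piece 9:b rests on {8:b}
minimal pieces: {0:e, 2:f}
ways to finish when only these pieces remain (= sum over removing one remaining piece with nothing left below it):
  1 left: {7}→1  {9}→1
  2 left: {5,7}→1  {7,9}→2  {8,9}→1
  3 left: {4,5,7}→1  {5,7,9}→3  {6,8,9}→1  {7,8,9}→3
  4 left: {1,4,5,7}→1  {3,6,8,9}→1  {4,5,7,9}→4  {5,7,8,9}→6  {6,7,8,9}→4
  5 left: {0,1,4,5,7}→1  {1,4,5,7,9}→5  {3,6,7,8,9}→5  {4,5,7,8,9}→10  {5,6,7,8,9}→10
  6 left: {0,1,4,5,7,9}→6  {1,4,5,7,8,9}→15  {3,5,6,7,8,9}→15  {4,5,6,7,8,9}→20
  7 left: {0,1,4,5,7,8,9}→21  {1,4,5,6,7,8,9}→35  {2,3,5,6,7,8,9}→15  {3,4,5,6,7,8,9}→35
  8 left: {0,1,4,5,6,7,8,9}→56  {1,3,4,5,6,7,8,9}→70  {2,3,4,5,6,7,8,9}→50
  placing 0:e first → 120 extensions
  placing 2:f first → 126 extensions
total linear extensions = 246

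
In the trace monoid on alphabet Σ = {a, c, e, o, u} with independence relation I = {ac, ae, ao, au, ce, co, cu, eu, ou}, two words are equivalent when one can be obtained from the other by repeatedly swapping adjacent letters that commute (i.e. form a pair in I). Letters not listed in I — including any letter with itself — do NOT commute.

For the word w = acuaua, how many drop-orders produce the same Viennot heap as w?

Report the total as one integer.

60

piece 0:a — minimal
piece 1:c — minimal
piece 2:u — minimal
piece 3:a rests on {0:a}
piece 4:u rests on {2:u}
piece 5:a rests on {3:a}
minimal pieces: {0:a, 1:c, 2:u}
ways to finish when only these pieces remain (= sum over removing one remaining piece with nothing left below it):
  1 left: {1}→1  {4}→1  {5}→1
  2 left: {1,4}→2  {1,5}→2  {2,4}→1  {3,5}→1  {4,5}→2
  3 left: {0,3,5}→1  {1,2,4}→3  {1,3,5}→3  {1,4,5}→6  {2,4,5}→3  {3,4,5}→3
  4 left: {0,1,3,5}→4  {0,3,4,5}→4  {1,2,4,5}→12  {1,3,4,5}→12  {2,3,4,5}→6
  placing 0:a first → 30 extensions
  placing 1:c first → 10 extensions
  placing 2:u first → 20 extensions
total linear extensions = 60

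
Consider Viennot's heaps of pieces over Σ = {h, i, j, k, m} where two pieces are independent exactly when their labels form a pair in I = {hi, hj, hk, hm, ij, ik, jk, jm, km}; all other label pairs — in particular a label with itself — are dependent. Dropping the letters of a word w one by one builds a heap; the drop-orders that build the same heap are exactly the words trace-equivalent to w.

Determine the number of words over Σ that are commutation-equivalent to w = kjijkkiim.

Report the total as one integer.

0(k) covers ∅
1(j) covers ∅
2(i) covers ∅
3(j) covers 1:j
4(k) covers 0:k
5(k) covers 4:k
6(i) covers 2:i
7(i) covers 6:i
8(m) covers 7:i
floor of heap: 0:k, 1:j, 2:i
completions by unplaced set U, small U first (add the entries for U minus each lowest piece of U):
  |U|=1: {3}:1  {5}:1  {8}:1
  |U|=2: {1,3}:1  {3,5}:2  {3,8}:2  {4,5}:1  {5,8}:2  {7,8}:1
  |U|=3: {0,4,5}:1  {1,3,5}:3  {1,3,8}:3  {3,4,5}:3  {3,5,8}:6  {3,7,8}:3  {4,5,8}:3  {5,7,8}:3  {6,7,8}:1
  |U|=4: {0,3,4,5}:4  {0,4,5,8}:4  {1,3,4,5}:6  {1,3,5,8}:12  {1,3,7,8}:6  {2,6,7,8}:1  {3,4,5,8}:12  {3,5,7,8}:12  {3,6,7,8}:4  {4,5,7,8}:6  {5,6,7,8}:4
  |U|=5: {0,1,3,4,5}:10  {0,3,4,5,8}:20  {0,4,5,7,8}:10  {1,3,4,5,8}:30  {1,3,5,7,8}:30  {1,3,6,7,8}:10  {2,3,6,7,8}:5  {2,5,6,7,8}:5  {3,4,5,7,8}:30  {3,5,6,7,8}:20  {4,5,6,7,8}:10
  |U|=6: {0,1,3,4,5,8}:60  {0,3,4,5,7,8}:60  {0,4,5,6,7,8}:20  {1,2,3,6,7,8}:15  {1,3,4,5,7,8}:90  {1,3,5,6,7,8}:60  {2,3,5,6,7,8}:30  {2,4,5,6,7,8}:15  {3,4,5,6,7,8}:60
  |U|=7: {0,1,3,4,5,7,8}:210  {0,2,4,5,6,7,8}:35  {0,3,4,5,6,7,8}:140  {1,2,3,5,6,7,8}:105  {1,3,4,5,6,7,8}:210  {2,3,4,5,6,7,8}:105
  start at 0(k): 420
  start at 1(j): 280
  start at 2(i): 560
sum over floor = 1260

1260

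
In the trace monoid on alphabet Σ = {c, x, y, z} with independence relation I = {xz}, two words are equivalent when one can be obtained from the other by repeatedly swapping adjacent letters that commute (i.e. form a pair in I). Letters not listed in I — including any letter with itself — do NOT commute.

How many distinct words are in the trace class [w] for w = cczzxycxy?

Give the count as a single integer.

piece 0:c — minimal
piece 1:c rests on {0:c}
piece 2:z rests on {1:c}
piece 3:z rests on {2:z}
piece 4:x rests on {1:c}
piece 5:y rests on {3:z, 4:x}
piece 6:c rests on {5:y}
piece 7:x rests on {6:c}
piece 8:y rests on {7:x}
minimal pieces: {0:c}
ways to finish when only these pieces remain (= sum over removing one remaining piece with nothing left below it):
  1 left: {8}→1
  2 left: {7,8}→1
  3 left: {6,7,8}→1
  4 left: {5,6,7,8}→1
  5 left: {3,5,6,7,8}→1  {4,5,6,7,8}→1
  6 left: {2,3,5,6,7,8}→1  {3,4,5,6,7,8}→2
  7 left: {2,3,4,5,6,7,8}→3
  placing 0:c first → 3 extensions

3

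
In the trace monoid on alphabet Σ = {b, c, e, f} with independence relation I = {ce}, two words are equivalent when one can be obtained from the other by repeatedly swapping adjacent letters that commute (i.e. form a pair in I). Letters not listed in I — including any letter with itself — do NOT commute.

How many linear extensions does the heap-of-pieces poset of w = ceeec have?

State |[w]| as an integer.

drop 0:c onto floor
drop 1:e onto floor
drop 2:e onto {1:e}
drop 3:e onto {2:e}
drop 4:c onto {0:c}
ground layer = {0:c, 1:e}
drop-orders for the pieces not yet dropped (sum over which currently-grounded one goes next):
  1 to go: {3} 1  {4} 1
  2 to go: {0,4} 1  {2,3} 1  {3,4} 2
  3 to go: {0,3,4} 3  {1,2,3} 1  {2,3,4} 3
  if 0:c drops first: 4 orders
  if 1:e drops first: 6 orders
heap linearizations: 10

10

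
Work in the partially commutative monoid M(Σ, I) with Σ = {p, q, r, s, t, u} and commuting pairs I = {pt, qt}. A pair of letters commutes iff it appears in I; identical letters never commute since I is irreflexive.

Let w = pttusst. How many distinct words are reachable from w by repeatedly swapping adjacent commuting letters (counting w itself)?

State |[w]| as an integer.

0(p) covers ∅
1(t) covers ∅
2(t) covers 1:t
3(u) covers 0:p, 2:t
4(s) covers 3:u
5(s) covers 4:s
6(t) covers 5:s
floor of heap: 0:p, 1:t
completions by unplaced set U, small U first (add the entries for U minus each lowest piece of U):
  |U|=1: {6}:1
  |U|=2: {5,6}:1
  |U|=3: {4,5,6}:1
  |U|=4: {3,4,5,6}:1
  |U|=5: {0,3,4,5,6}:1  {2,3,4,5,6}:1
  start at 0(p): 1
  start at 1(t): 2
sum over floor = 3

3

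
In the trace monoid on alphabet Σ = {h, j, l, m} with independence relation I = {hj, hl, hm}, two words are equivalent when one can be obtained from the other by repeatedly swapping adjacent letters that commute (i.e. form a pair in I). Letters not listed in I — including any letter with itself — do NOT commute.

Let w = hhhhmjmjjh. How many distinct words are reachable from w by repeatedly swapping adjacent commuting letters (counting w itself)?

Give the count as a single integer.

#0=h has no predecessor
#1=h depends on [0:h]
#2=h depends on [1:h]
#3=h depends on [2:h]
#4=m has no predecessor
#5=j depends on [4:m]
#6=m depends on [5:j]
#7=j depends on [6:m]
#8=j depends on [7:j]
#9=h depends on [3:h]
sources: [0:h, 4:m]
N(rest) = Σ N(rest − s) over sources s of rest; N(one piece) = 1:
  size 1 → [8]=1  [9]=1
  size 2 → [3,9]=1  [7,8]=1  [8,9]=2
  size 3 → [2,3,9]=1  [3,8,9]=3  [6,7,8]=1  [7,8,9]=3
  size 4 → [1,2,3,9]=1  [2,3,8,9]=4  [3,7,8,9]=6  [5,6,7,8]=1  [6,7,8,9]=4
  size 5 → [0,1,2,3,9]=1  [1,2,3,8,9]=5  [2,3,7,8,9]=10  [3,6,7,8,9]=10  [4,5,6,7,8]=1  [5,6,7,8,9]=5
  size 6 → [0,1,2,3,8,9]=6  [1,2,3,7,8,9]=15  [2,3,6,7,8,9]=20  [3,5,6,7,8,9]=15  [4,5,6,7,8,9]=6
  size 7 → [0,1,2,3,7,8,9]=21  [1,2,3,6,7,8,9]=35  [2,3,5,6,7,8,9]=35  [3,4,5,6,7,8,9]=21
  size 8 → [0,1,2,3,6,7,8,9]=56  [1,2,3,5,6,7,8,9]=70  [2,3,4,5,6,7,8,9]=56
  first=0(h) contributes 126
  first=4(m) contributes 126
|[w]| = 252

252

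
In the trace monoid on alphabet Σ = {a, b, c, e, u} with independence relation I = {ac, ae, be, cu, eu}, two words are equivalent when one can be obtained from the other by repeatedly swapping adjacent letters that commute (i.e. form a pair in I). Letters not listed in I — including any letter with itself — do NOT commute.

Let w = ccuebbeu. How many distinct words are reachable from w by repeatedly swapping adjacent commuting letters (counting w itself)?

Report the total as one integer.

drop 0:c onto floor
drop 1:c onto {0:c}
drop 2:u onto floor
drop 3:e onto {1:c}
drop 4:b onto {1:c, 2:u}
drop 5:b onto {4:b}
drop 6:e onto {3:e}
drop 7:u onto {5:b}
ground layer = {0:c, 2:u}
drop-orders for the pieces not yet dropped (sum over which currently-grounded one goes next):
  1 to go: {6} 1  {7} 1
  2 to go: {3,6} 1  {5,7} 1  {6,7} 2
  3 to go: {3,6,7} 3  {4,5,7} 1  {5,6,7} 3
  4 to go: {2,4,5,7} 1  {3,5,6,7} 6  {4,5,6,7} 4
  5 to go: {2,4,5,6,7} 5  {3,4,5,6,7} 10
  6 to go: {1,3,4,5,6,7} 10  {2,3,4,5,6,7} 15
  if 0:c drops first: 25 orders
  if 2:u drops first: 10 orders
heap linearizations: 35

35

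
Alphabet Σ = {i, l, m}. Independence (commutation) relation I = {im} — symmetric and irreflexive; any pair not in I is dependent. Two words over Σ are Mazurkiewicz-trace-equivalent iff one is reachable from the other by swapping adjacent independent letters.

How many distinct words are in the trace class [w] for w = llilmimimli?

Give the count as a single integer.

0(l) covers ∅
1(l) covers 0:l
2(i) covers 1:l
3(l) covers 2:i
4(m) covers 3:l
5(i) covers 3:l
6(m) covers 4:m
7(i) covers 5:i
8(m) covers 6:m
9(l) covers 7:i, 8:m
10(i) covers 9:l
floor of heap: 0:l
completions by unplaced set U, small U first (add the entries for U minus each lowest piece of U):
  |U|=1: {10}:1
  |U|=2: {9,10}:1
  |U|=3: {7,9,10}:1  {8,9,10}:1
  |U|=4: {5,7,9,10}:1  {6,8,9,10}:1  {7,8,9,10}:2
  |U|=5: {4,6,8,9,10}:1  {5,7,8,9,10}:3  {6,7,8,9,10}:3
  |U|=6: {4,6,7,8,9,10}:4  {5,6,7,8,9,10}:6
  |U|=7: {4,5,6,7,8,9,10}:10
  |U|=8: {3,4,5,6,7,8,9,10}:10
  |U|=9: {2,3,4,5,6,7,8,9,10}:10
  start at 0(l): 10

10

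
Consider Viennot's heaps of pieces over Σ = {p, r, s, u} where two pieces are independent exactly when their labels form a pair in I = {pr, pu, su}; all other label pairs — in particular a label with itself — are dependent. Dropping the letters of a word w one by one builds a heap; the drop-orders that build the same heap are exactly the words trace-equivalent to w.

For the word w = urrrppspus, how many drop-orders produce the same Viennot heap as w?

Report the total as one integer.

drop 0:u onto floor
drop 1:r onto {0:u}
drop 2:r onto {1:r}
drop 3:r onto {2:r}
drop 4:p onto floor
drop 5:p onto {4:p}
drop 6:s onto {3:r, 5:p}
drop 7:p onto {6:s}
drop 8:u onto {3:r}
drop 9:s onto {7:p}
ground layer = {0:u, 4:p}
drop-orders for the pieces not yet dropped (sum over which currently-grounded one goes next):
  1 to go: {8} 1  {9} 1
  2 to go: {7,9} 1  {8,9} 2
  3 to go: {6,7,9} 1  {7,8,9} 3
  4 to go: {5,6,7,9} 1  {6,7,8,9} 4
  5 to go: {3,6,7,8,9} 4  {4,5,6,7,9} 1  {5,6,7,8,9} 5
  6 to go: {2,3,6,7,8,9} 4  {3,5,6,7,8,9} 9  {4,5,6,7,8,9} 6
  7 to go: {1,2,3,6,7,8,9} 4  {2,3,5,6,7,8,9} 13  {3,4,5,6,7,8,9} 15
  8 to go: {0,1,2,3,6,7,8,9} 4  {1,2,3,5,6,7,8,9} 17  {2,3,4,5,6,7,8,9} 28
  if 0:u drops first: 45 orders
  if 4:p drops first: 21 orders
heap linearizations: 66

66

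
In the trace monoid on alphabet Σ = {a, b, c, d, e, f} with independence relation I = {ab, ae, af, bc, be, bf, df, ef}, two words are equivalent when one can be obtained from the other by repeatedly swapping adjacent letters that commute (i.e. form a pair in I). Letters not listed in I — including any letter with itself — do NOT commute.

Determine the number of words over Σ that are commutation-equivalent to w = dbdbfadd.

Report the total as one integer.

#0=d has no predecessor
#1=b depends on [0:d]
#2=d depends on [1:b]
#3=b depends on [2:d]
#4=f has no predecessor
#5=a depends on [2:d]
#6=d depends on [3:b, 5:a]
#7=d depends on [6:d]
sources: [0:d, 4:f]
N(rest) = Σ N(rest − s) over sources s of rest; N(one piece) = 1:
  size 1 → [4]=1  [7]=1
  size 2 → [4,7]=2  [6,7]=1
  size 3 → [3,6,7]=1  [4,6,7]=3  [5,6,7]=1
  size 4 → [3,4,6,7]=4  [3,5,6,7]=2  [4,5,6,7]=4
  size 5 → [2,3,5,6,7]=2  [3,4,5,6,7]=10
  size 6 → [1,2,3,5,6,7]=2  [2,3,4,5,6,7]=12
  first=0(d) contributes 14
  first=4(f) contributes 2
|[w]| = 16

16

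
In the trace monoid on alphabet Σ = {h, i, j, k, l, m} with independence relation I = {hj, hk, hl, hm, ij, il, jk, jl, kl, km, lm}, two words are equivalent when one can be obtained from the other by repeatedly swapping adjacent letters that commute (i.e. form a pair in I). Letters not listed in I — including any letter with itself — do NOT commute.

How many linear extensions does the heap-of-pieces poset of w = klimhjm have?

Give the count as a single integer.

#0=k has no predecessor
#1=l has no predecessor
#2=i depends on [0:k]
#3=m depends on [2:i]
#4=h depends on [2:i]
#5=j depends on [3:m]
#6=m depends on [5:j]
sources: [0:k, 1:l]
N(rest) = Σ N(rest − s) over sources s of rest; N(one piece) = 1:
  size 1 → [1]=1  [4]=1  [6]=1
  size 2 → [1,4]=2  [1,6]=2  [4,6]=2  [5,6]=1
  size 3 → [1,4,6]=6  [1,5,6]=3  [3,5,6]=1  [4,5,6]=3
  size 4 → [1,3,5,6]=4  [1,4,5,6]=12  [3,4,5,6]=4
  size 5 → [1,3,4,5,6]=20  [2,3,4,5,6]=4
  first=0(k) contributes 24
  first=1(l) contributes 4
|[w]| = 28

28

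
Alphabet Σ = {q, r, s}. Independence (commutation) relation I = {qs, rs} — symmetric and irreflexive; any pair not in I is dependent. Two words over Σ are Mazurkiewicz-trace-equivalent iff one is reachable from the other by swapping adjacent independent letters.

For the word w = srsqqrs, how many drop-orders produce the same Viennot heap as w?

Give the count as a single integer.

piece 0:s — minimal
piece 1:r — minimal
piece 2:s rests on {0:s}
piece 3:q rests on {1:r}
piece 4:q rests on {3:q}
piece 5:r rests on {4:q}
piece 6:s rests on {2:s}
minimal pieces: {0:s, 1:r}
ways to finish when only these pieces remain (= sum over removing one remaining piece with nothing left below it):
  1 left: {5}→1  {6}→1
  2 left: {2,6}→1  {4,5}→1  {5,6}→2
  3 left: {0,2,6}→1  {2,5,6}→3  {3,4,5}→1  {4,5,6}→3
  4 left: {0,2,5,6}→4  {1,3,4,5}→1  {2,4,5,6}→6  {3,4,5,6}→4
  5 left: {0,2,4,5,6}→10  {1,3,4,5,6}→5  {2,3,4,5,6}→10
  placing 0:s first → 15 extensions
  placing 1:r first → 20 extensions
total linear extensions = 35

35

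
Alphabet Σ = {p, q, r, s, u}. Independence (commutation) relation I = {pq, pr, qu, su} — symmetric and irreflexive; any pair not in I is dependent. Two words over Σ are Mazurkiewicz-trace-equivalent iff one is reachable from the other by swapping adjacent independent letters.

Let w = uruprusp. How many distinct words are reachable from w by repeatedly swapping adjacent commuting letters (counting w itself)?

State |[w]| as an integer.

4

#0=u has no predecessor
#1=r depends on [0:u]
#2=u depends on [1:r]
#3=p depends on [2:u]
#4=r depends on [2:u]
#5=u depends on [3:p, 4:r]
#6=s depends on [3:p, 4:r]
#7=p depends on [5:u, 6:s]
sources: [0:u]
N(rest) = Σ N(rest − s) over sources s of rest; N(one piece) = 1:
  size 1 → [7]=1
  size 2 → [5,7]=1  [6,7]=1
  size 3 → [5,6,7]=2
  size 4 → [3,5,6,7]=2  [4,5,6,7]=2
  size 5 → [3,4,5,6,7]=4
  size 6 → [2,3,4,5,6,7]=4
  first=0(u) contributes 4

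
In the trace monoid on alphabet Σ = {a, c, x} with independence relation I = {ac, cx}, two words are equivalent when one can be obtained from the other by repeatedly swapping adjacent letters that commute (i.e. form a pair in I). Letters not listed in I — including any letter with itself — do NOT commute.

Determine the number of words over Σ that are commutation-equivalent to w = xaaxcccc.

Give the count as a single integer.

drop 0:x onto floor
drop 1:a onto {0:x}
drop 2:a onto {1:a}
drop 3:x onto {2:a}
drop 4:c onto floor
drop 5:c onto {4:c}
drop 6:c onto {5:c}
drop 7:c onto {6:c}
ground layer = {0:x, 4:c}
drop-orders for the pieces not yet dropped (sum over which currently-grounded one goes next):
  1 to go: {3} 1  {7} 1
  2 to go: {2,3} 1  {3,7} 2  {6,7} 1
  3 to go: {1,2,3} 1  {2,3,7} 3  {3,6,7} 3  {5,6,7} 1
  4 to go: {0,1,2,3} 1  {1,2,3,7} 4  {2,3,6,7} 6  {3,5,6,7} 4  {4,5,6,7} 1
  5 to go: {0,1,2,3,7} 5  {1,2,3,6,7} 10  {2,3,5,6,7} 10  {3,4,5,6,7} 5
  6 to go: {0,1,2,3,6,7} 15  {1,2,3,5,6,7} 20  {2,3,4,5,6,7} 15
  if 0:x drops first: 35 orders
  if 4:c drops first: 35 orders
heap linearizations: 70

70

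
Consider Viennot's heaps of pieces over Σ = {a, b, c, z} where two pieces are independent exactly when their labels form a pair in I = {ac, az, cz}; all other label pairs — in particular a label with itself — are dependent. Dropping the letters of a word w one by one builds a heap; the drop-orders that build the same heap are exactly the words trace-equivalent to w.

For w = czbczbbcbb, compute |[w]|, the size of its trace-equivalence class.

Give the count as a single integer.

#0=c has no predecessor
#1=z has no predecessor
#2=b depends on [0:c, 1:z]
#3=c depends on [2:b]
#4=z depends on [2:b]
#5=b depends on [3:c, 4:z]
#6=b depends on [5:b]
#7=c depends on [6:b]
#8=b depends on [7:c]
#9=b depends on [8:b]
sources: [0:c, 1:z]
N(rest) = Σ N(rest − s) over sources s of rest; N(one piece) = 1:
  size 1 → [9]=1
  size 2 → [8,9]=1
  size 3 → [7,8,9]=1
  size 4 → [6,7,8,9]=1
  size 5 → [5,6,7,8,9]=1
  size 6 → [3,5,6,7,8,9]=1  [4,5,6,7,8,9]=1
  size 7 → [3,4,5,6,7,8,9]=2
  size 8 → [2,3,4,5,6,7,8,9]=2
  first=0(c) contributes 2
  first=1(z) contributes 2
|[w]| = 4

4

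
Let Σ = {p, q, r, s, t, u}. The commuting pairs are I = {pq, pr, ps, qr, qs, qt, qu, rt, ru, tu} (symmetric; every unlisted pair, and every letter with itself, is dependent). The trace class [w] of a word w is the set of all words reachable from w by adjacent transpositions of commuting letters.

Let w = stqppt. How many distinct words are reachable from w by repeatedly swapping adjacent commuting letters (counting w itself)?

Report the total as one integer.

drop 0:s onto floor
drop 1:t onto {0:s}
drop 2:q onto floor
drop 3:p onto {1:t}
drop 4:p onto {3:p}
drop 5:t onto {4:p}
ground layer = {0:s, 2:q}
drop-orders for the pieces not yet dropped (sum over which currently-grounded one goes next):
  1 to go: {2} 1  {5} 1
  2 to go: {2,5} 2  {4,5} 1
  3 to go: {2,4,5} 3  {3,4,5} 1
  4 to go: {1,3,4,5} 1  {2,3,4,5} 4
  if 0:s drops first: 5 orders
  if 2:q drops first: 1 orders
heap linearizations: 6

6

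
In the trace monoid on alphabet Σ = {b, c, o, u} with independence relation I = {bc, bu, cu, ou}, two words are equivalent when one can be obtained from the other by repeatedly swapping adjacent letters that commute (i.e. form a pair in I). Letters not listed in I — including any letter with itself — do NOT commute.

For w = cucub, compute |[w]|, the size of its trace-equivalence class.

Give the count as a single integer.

30

0(c) covers ∅
1(u) covers ∅
2(c) covers 0:c
3(u) covers 1:u
4(b) covers ∅
floor of heap: 0:c, 1:u, 4:b
completions by unplaced set U, small U first (add the entries for U minus each lowest piece of U):
  |U|=1: {2}:1  {3}:1  {4}:1
  |U|=2: {0,2}:1  {1,3}:1  {2,3}:2  {2,4}:2  {3,4}:2
  |U|=3: {0,2,3}:3  {0,2,4}:3  {1,2,3}:3  {1,3,4}:3  {2,3,4}:6
  start at 0(c): 12
  start at 1(u): 12
  start at 4(b): 6
sum over floor = 30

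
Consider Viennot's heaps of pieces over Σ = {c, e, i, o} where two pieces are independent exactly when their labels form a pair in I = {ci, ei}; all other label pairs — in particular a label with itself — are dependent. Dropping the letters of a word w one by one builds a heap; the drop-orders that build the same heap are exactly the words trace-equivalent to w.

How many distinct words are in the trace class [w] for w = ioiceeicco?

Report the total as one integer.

21

drop 0:i onto floor
drop 1:o onto {0:i}
drop 2:i onto {1:o}
drop 3:c onto {1:o}
drop 4:e onto {3:c}
drop 5:e onto {4:e}
drop 6:i onto {2:i}
drop 7:c onto {5:e}
drop 8:c onto {7:c}
drop 9:o onto {6:i, 8:c}
ground layer = {0:i}
drop-orders for the pieces not yet dropped (sum over which currently-grounded one goes next):
  1 to go: {9} 1
  2 to go: {6,9} 1  {8,9} 1
  3 to go: {2,6,9} 1  {6,8,9} 2  {7,8,9} 1
  4 to go: {2,6,8,9} 3  {5,7,8,9} 1  {6,7,8,9} 3
  5 to go: {2,6,7,8,9} 6  {4,5,7,8,9} 1  {5,6,7,8,9} 4
  6 to go: {2,5,6,7,8,9} 10  {3,4,5,7,8,9} 1  {4,5,6,7,8,9} 5
  7 to go: {2,4,5,6,7,8,9} 15  {3,4,5,6,7,8,9} 6
  8 to go: {2,3,4,5,6,7,8,9} 21
  if 0:i drops first: 21 orders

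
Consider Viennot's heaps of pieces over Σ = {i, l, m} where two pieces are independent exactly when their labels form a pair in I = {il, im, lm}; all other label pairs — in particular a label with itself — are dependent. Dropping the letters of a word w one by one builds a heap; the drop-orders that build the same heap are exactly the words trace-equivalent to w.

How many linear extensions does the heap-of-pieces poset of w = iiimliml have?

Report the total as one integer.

420

drop 0:i onto floor
drop 1:i onto {0:i}
drop 2:i onto {1:i}
drop 3:m onto floor
drop 4:l onto floor
drop 5:i onto {2:i}
drop 6:m onto {3:m}
drop 7:l onto {4:l}
ground layer = {0:i, 3:m, 4:l}
drop-orders for the pieces not yet dropped (sum over which currently-grounded one goes next):
  1 to go: {5} 1  {6} 1  {7} 1
  2 to go: {2,5} 1  {3,6} 1  {4,7} 1  {5,6} 2  {5,7} 2  {6,7} 2
  3 to go: {1,2,5} 1  {2,5,6} 3  {2,5,7} 3  {3,5,6} 3  {3,6,7} 3  {4,5,7} 3  {4,6,7} 3  {5,6,7} 6
  4 to go: {0,1,2,5} 1  {1,2,5,6} 4  {1,2,5,7} 4  {2,3,5,6} 6  {2,4,5,7} 6  {2,5,6,7} 12  {3,4,6,7} 6  {3,5,6,7} 12  {4,5,6,7} 12
  5 to go: {0,1,2,5,6} 5  {0,1,2,5,7} 5  {1,2,3,5,6} 10  {1,2,4,5,7} 10  {1,2,5,6,7} 20  {2,3,5,6,7} 30  {2,4,5,6,7} 30  {3,4,5,6,7} 30
  6 to go: {0,1,2,3,5,6} 15  {0,1,2,4,5,7} 15  {0,1,2,5,6,7} 30  {1,2,3,5,6,7} 60  {1,2,4,5,6,7} 60  {2,3,4,5,6,7} 90
  if 0:i drops first: 210 orders
  if 3:m drops first: 105 orders
  if 4:l drops first: 105 orders
heap linearizations: 420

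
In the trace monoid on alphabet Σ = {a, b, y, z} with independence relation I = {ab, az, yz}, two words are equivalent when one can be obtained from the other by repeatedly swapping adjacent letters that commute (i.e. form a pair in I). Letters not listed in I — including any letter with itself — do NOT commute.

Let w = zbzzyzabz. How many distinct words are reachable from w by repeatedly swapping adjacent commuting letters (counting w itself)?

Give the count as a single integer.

18

0(z) covers ∅
1(b) covers 0:z
2(z) covers 1:b
3(z) covers 2:z
4(y) covers 1:b
5(z) covers 3:z
6(a) covers 4:y
7(b) covers 4:y, 5:z
8(z) covers 7:b
floor of heap: 0:z
completions by unplaced set U, small U first (add the entries for U minus each lowest piece of U):
  |U|=1: {6}:1  {8}:1
  |U|=2: {6,8}:2  {7,8}:1
  |U|=3: {5,7,8}:1  {6,7,8}:3
  |U|=4: {3,5,7,8}:1  {4,6,7,8}:3  {5,6,7,8}:4
  |U|=5: {2,3,5,7,8}:1  {3,5,6,7,8}:5  {4,5,6,7,8}:7
  |U|=6: {2,3,5,6,7,8}:6  {3,4,5,6,7,8}:12
  |U|=7: {2,3,4,5,6,7,8}:18
  start at 0(z): 18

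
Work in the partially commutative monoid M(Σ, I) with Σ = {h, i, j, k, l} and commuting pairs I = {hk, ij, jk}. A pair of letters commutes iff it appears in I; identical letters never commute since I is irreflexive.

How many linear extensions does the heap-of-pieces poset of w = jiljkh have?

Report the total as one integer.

piece 0:j — minimal
piece 1:i — minimal
piece 2:l rests on {0:j, 1:i}
piece 3:j rests on {2:l}
piece 4:k rests on {2:l}
piece 5:h rests on {3:j}
minimal pieces: {0:j, 1:i}
ways to finish when only these pieces remain (= sum over removing one remaining piece with nothing left below it):
  1 left: {4}→1  {5}→1
  2 left: {3,5}→1  {4,5}→2
  3 left: {3,4,5}→3
  4 left: {2,3,4,5}→3
  placing 0:j first → 3 extensions
  placing 1:i first → 3 extensions
total linear extensions = 6

6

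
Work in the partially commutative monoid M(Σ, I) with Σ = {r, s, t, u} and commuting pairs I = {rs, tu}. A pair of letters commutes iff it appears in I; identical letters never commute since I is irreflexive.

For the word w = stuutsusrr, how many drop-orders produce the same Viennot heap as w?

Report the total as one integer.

drop 0:s onto floor
drop 1:t onto {0:s}
drop 2:u onto {0:s}
drop 3:u onto {2:u}
drop 4:t onto {1:t}
drop 5:s onto {3:u, 4:t}
drop 6:u onto {5:s}
drop 7:s onto {6:u}
drop 8:r onto {6:u}
drop 9:r onto {8:r}
ground layer = {0:s}
drop-orders for the pieces not yet dropped (sum over which currently-grounded one goes next):
  1 to go: {7} 1  {9} 1
  2 to go: {7,9} 2  {8,9} 1
  3 to go: {7,8,9} 3
  4 to go: {6,7,8,9} 3
  5 to go: {5,6,7,8,9} 3
  6 to go: {3,5,6,7,8,9} 3  {4,5,6,7,8,9} 3
  7 to go: {1,4,5,6,7,8,9} 3  {2,3,5,6,7,8,9} 3  {3,4,5,6,7,8,9} 6
  8 to go: {1,3,4,5,6,7,8,9} 9  {2,3,4,5,6,7,8,9} 9
  if 0:s drops first: 18 orders

18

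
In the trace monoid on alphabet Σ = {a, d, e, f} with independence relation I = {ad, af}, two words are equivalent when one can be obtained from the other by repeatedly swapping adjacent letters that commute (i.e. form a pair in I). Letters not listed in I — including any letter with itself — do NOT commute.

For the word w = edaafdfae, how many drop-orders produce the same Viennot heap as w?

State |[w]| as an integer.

35

drop 0:e onto floor
drop 1:d onto {0:e}
drop 2:a onto {0:e}
drop 3:a onto {2:a}
drop 4:f onto {1:d}
drop 5:d onto {4:f}
drop 6:f onto {5:d}
drop 7:a onto {3:a}
drop 8:e onto {6:f, 7:a}
ground layer = {0:e}
drop-orders for the pieces not yet dropped (sum over which currently-grounded one goes next):
  1 to go: {8} 1
  2 to go: {6,8} 1  {7,8} 1
  3 to go: {3,7,8} 1  {5,6,8} 1  {6,7,8} 2
  4 to go: {2,3,7,8} 1  {3,6,7,8} 3  {4,5,6,8} 1  {5,6,7,8} 3
  5 to go: {1,4,5,6,8} 1  {2,3,6,7,8} 4  {3,5,6,7,8} 6  {4,5,6,7,8} 4
  6 to go: {1,4,5,6,7,8} 5  {2,3,5,6,7,8} 10  {3,4,5,6,7,8} 10
  7 to go: {1,3,4,5,6,7,8} 15  {2,3,4,5,6,7,8} 20
  if 0:e drops first: 35 orders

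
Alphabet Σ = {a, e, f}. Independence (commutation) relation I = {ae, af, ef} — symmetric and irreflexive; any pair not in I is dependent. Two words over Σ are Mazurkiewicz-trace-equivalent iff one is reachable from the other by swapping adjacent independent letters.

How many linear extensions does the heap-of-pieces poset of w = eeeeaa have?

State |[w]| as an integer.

15

#0=e has no predecessor
#1=e depends on [0:e]
#2=e depends on [1:e]
#3=e depends on [2:e]
#4=a has no predecessor
#5=a depends on [4:a]
sources: [0:e, 4:a]
N(rest) = Σ N(rest − s) over sources s of rest; N(one piece) = 1:
  size 1 → [3]=1  [5]=1
  size 2 → [2,3]=1  [3,5]=2  [4,5]=1
  size 3 → [1,2,3]=1  [2,3,5]=3  [3,4,5]=3
  size 4 → [0,1,2,3]=1  [1,2,3,5]=4  [2,3,4,5]=6
  first=0(e) contributes 10
  first=4(a) contributes 5
|[w]| = 15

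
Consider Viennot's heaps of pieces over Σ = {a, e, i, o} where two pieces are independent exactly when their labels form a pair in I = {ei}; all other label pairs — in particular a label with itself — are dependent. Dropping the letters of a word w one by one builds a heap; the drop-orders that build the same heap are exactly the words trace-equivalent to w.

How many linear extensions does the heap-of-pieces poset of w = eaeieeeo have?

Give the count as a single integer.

5

0(e) covers ∅
1(a) covers 0:e
2(e) covers 1:a
3(i) covers 1:a
4(e) covers 2:e
5(e) covers 4:e
6(e) covers 5:e
7(o) covers 3:i, 6:e
floor of heap: 0:e
completions by unplaced set U, small U first (add the entries for U minus each lowest piece of U):
  |U|=1: {7}:1
  |U|=2: {3,7}:1  {6,7}:1
  |U|=3: {3,6,7}:2  {5,6,7}:1
  |U|=4: {3,5,6,7}:3  {4,5,6,7}:1
  |U|=5: {2,4,5,6,7}:1  {3,4,5,6,7}:4
  |U|=6: {2,3,4,5,6,7}:5
  start at 0(e): 5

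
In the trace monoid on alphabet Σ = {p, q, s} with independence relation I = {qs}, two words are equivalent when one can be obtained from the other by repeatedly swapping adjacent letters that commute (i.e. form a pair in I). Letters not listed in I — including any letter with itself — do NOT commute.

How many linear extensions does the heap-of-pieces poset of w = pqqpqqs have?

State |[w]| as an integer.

3

0(p) covers ∅
1(q) covers 0:p
2(q) covers 1:q
3(p) covers 2:q
4(q) covers 3:p
5(q) covers 4:q
6(s) covers 3:p
floor of heap: 0:p
completions by unplaced set U, small U first (add the entries for U minus each lowest piece of U):
  |U|=1: {5}:1  {6}:1
  |U|=2: {4,5}:1  {5,6}:2
  |U|=3: {4,5,6}:3
  |U|=4: {3,4,5,6}:3
  |U|=5: {2,3,4,5,6}:3
  start at 0(p): 3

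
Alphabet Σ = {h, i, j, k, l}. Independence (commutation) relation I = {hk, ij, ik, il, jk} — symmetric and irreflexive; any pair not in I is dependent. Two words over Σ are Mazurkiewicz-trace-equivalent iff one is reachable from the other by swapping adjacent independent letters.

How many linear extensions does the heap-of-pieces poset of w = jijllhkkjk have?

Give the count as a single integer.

60

drop 0:j onto floor
drop 1:i onto floor
drop 2:j onto {0:j}
drop 3:l onto {2:j}
drop 4:l onto {3:l}
drop 5:h onto {1:i, 4:l}
drop 6:k onto {4:l}
drop 7:k onto {6:k}
drop 8:j onto {5:h}
drop 9:k onto {7:k}
ground layer = {0:j, 1:i}
drop-orders for the pieces not yet dropped (sum over which currently-grounded one goes next):
  1 to go: {8} 1  {9} 1
  2 to go: {5,8} 1  {7,9} 1  {8,9} 2
  3 to go: {1,5,8} 1  {5,8,9} 3  {6,7,9} 1  {7,8,9} 3
  4 to go: {1,5,8,9} 4  {5,7,8,9} 6  {6,7,8,9} 4
  5 to go: {1,5,7,8,9} 10  {5,6,7,8,9} 10
  6 to go: {1,5,6,7,8,9} 20  {4,5,6,7,8,9} 10
  7 to go: {1,4,5,6,7,8,9} 30  {3,4,5,6,7,8,9} 10
  8 to go: {1,3,4,5,6,7,8,9} 40  {2,3,4,5,6,7,8,9} 10
  if 0:j drops first: 50 orders
  if 1:i drops first: 10 orders
heap linearizations: 60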